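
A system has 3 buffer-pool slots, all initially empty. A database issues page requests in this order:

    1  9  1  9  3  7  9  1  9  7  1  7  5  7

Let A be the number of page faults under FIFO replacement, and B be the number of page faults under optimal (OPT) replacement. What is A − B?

Under FIFO: F F . . F F . F F . . . F F → 8 faults.
Under OPT: F F . . F F . . . . . . F . → 5 faults.
A − B = 8 − 5 = 3.

3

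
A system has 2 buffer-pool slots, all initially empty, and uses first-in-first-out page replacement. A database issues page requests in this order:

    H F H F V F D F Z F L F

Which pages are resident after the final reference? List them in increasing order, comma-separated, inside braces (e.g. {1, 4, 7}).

{F, L}

H → fault, frames {H}
F → fault, frames {H,F}
H → hit
F → hit
V → fault, evict H, frames {F,V}
F → hit
D → fault, evict F, frames {V,D}
F → fault, evict V, frames {D,F}
Z → fault, evict D, frames {F,Z}
F → hit
L → fault, evict F, frames {Z,L}
F → fault, evict Z, frames {L,F}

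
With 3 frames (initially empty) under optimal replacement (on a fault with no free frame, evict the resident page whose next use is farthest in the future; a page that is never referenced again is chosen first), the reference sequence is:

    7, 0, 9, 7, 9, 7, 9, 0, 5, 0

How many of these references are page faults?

4

7 → fault, frames [7]
0 → fault, frames [7, 0]
9 → fault, frames [7, 0, 9]
7 → hit
9 → hit
7 → hit
9 → hit
0 → hit
5 → fault, evict 9, frames [7, 0, 5]
0 → hit
Page faults: 4.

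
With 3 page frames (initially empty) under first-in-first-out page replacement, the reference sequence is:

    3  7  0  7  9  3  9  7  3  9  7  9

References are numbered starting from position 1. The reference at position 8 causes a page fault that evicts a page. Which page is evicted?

pos 1: 3 -> miss, frames [3]
pos 2: 7 -> miss, frames [3, 7]
pos 3: 0 -> miss, frames [3, 7, 0]
pos 4: 7 -> hit
pos 5: 9 -> miss, evict 3, frames [7, 0, 9]
pos 6: 3 -> miss, evict 7, frames [0, 9, 3]
pos 7: 9 -> hit
pos 8: 7 -> miss, evict 0, frames [9, 3, 7]
At position 8, page 0 is evicted.

0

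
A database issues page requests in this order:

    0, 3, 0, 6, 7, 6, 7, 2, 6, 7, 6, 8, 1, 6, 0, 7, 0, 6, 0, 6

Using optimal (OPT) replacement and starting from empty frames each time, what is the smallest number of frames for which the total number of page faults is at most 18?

2

f=1: 20 faults
f=2: 11 faults
f=3: 8 faults
f=4: 7 faults
f=5: 7 faults
f=6: 7 faults
f=7: 7 faults
Smallest f with faults ≤ 18 is 2.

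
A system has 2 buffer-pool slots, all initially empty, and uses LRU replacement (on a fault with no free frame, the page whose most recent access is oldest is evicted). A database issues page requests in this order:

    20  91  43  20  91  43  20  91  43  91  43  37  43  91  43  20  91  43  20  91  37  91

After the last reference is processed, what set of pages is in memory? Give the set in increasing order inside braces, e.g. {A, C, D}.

{37, 91}

20 -> miss, frames [20]
91 -> miss, frames [20, 91]
43 -> miss, evict 20, frames [91, 43]
20 -> miss, evict 91, frames [43, 20]
91 -> miss, evict 43, frames [20, 91]
43 -> miss, evict 20, frames [91, 43]
20 -> miss, evict 91, frames [43, 20]
91 -> miss, evict 43, frames [20, 91]
43 -> miss, evict 20, frames [91, 43]
91 -> hit
43 -> hit
37 -> miss, evict 91, frames [43, 37]
43 -> hit
91 -> miss, evict 37, frames [43, 91]
43 -> hit
20 -> miss, evict 91, frames [43, 20]
91 -> miss, evict 43, frames [20, 91]
43 -> miss, evict 20, frames [91, 43]
20 -> miss, evict 91, frames [43, 20]
91 -> miss, evict 43, frames [20, 91]
37 -> miss, evict 20, frames [91, 37]
91 -> hit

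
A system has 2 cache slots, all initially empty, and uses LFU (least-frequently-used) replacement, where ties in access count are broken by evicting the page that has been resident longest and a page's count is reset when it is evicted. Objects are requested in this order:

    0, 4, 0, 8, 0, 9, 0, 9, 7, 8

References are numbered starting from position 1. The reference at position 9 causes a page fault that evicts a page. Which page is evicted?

pos 1: 0: fault, frames (0)
pos 2: 4: fault, frames (0 4)
pos 3: 0: hit
pos 4: 8: fault, evict 4, frames (0 8)
pos 5: 0: hit
pos 6: 9: fault, evict 8, frames (0 9)
pos 7: 0: hit
pos 8: 9: hit
pos 9: 7: fault, evict 9, frames (0 7)
At position 9, page 9 is evicted.

9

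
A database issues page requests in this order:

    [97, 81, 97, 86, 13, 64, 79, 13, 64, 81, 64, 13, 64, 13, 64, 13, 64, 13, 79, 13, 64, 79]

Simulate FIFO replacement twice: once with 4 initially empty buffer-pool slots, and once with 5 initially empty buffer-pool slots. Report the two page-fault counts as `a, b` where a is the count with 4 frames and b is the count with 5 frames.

4 frames: F F . F F F F . . F . . . . . . . . . . . . → 7 faults.
5 frames: F F . F F F F . . . . . . . . . . . . . . . → 6 faults.
6 < 7: adding a frame reduced faults, as is typical.

7, 6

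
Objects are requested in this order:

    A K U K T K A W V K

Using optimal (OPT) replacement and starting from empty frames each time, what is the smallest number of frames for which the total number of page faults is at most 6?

3

f=1: 10 faults
f=2: 7 faults
f=3: 6 faults
f=4: 6 faults
f=5: 6 faults
f=6: 6 faults
Smallest f with faults ≤ 6 is 3.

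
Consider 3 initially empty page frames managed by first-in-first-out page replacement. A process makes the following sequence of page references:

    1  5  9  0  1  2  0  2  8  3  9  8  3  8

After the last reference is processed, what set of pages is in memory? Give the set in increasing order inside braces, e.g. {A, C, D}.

1 → fault, frames {1}
5 → fault, frames {1,5}
9 → fault, frames {1,5,9}
0 → fault, evict 1, frames {5,9,0}
1 → fault, evict 5, frames {9,0,1}
2 → fault, evict 9, frames {0,1,2}
0 → hit
2 → hit
8 → fault, evict 0, frames {1,2,8}
3 → fault, evict 1, frames {2,8,3}
9 → fault, evict 2, frames {8,3,9}
8 → hit
3 → hit
8 → hit

{3, 8, 9}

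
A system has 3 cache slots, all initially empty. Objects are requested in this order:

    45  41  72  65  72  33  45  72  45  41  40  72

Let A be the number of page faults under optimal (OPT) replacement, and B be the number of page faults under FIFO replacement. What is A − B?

-2

Under OPT: F F F F . F . . . F F . → 7 faults.
Under FIFO: F F F F . F F F . F F . → 9 faults.
A − B = 7 − 9 = -2.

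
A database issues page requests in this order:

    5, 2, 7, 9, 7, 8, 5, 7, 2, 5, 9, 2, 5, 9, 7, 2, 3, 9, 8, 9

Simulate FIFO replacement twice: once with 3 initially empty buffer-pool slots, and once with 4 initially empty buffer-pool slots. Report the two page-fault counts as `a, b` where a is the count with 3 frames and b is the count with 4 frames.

3 frames: F F F F . F F F F . F . F . F F F F F . → 15 faults.
4 frames: F F F F . F F . F . . . . . F . F F F . → 11 faults.
11 < 15: adding a frame reduced faults, as is typical.

15, 11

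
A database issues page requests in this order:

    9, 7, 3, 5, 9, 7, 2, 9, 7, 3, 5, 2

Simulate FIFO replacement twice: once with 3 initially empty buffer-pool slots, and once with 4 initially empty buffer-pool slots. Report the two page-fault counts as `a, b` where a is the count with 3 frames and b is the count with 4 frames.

9, 10

3 frames: F F F F F F F . . F F . → 9 faults.
4 frames: F F F F . . F F F F F F → 10 faults.
10 > 9: adding a frame increased faults — Belady's anomaly.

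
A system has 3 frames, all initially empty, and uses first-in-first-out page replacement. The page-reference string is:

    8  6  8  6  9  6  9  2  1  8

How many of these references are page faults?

6

8 -> fault, frames {8}
6 -> fault, frames {8,6}
8 -> hit
6 -> hit
9 -> fault, frames {8,6,9}
6 -> hit
9 -> hit
2 -> fault, evict 8, frames {6,9,2}
1 -> fault, evict 6, frames {9,2,1}
8 -> fault, evict 9, frames {2,1,8}
Page faults: 6.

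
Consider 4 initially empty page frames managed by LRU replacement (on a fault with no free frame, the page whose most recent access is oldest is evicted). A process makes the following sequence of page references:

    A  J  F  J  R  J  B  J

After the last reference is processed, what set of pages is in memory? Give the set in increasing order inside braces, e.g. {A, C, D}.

A: fault, frames {A}
J: fault, frames {A,J}
F: fault, frames {A,J,F}
J: hit
R: fault, frames {A,F,J,R}
J: hit
B: fault, evict A, frames {F,R,J,B}
J: hit

{B, F, J, R}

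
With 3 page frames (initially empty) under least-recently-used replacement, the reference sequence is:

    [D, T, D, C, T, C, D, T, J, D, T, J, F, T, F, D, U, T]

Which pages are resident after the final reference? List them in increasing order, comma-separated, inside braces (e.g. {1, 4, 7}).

D: miss, frames {D}
T: miss, frames {D,T}
D: hit
C: miss, frames {T,D,C}
T: hit
C: hit
D: hit
T: hit
J: miss, evict C, frames {D,T,J}
D: hit
T: hit
J: hit
F: miss, evict D, frames {T,J,F}
T: hit
F: hit
D: miss, evict J, frames {T,F,D}
U: miss, evict T, frames {F,D,U}
T: miss, evict F, frames {D,U,T}

{D, T, U}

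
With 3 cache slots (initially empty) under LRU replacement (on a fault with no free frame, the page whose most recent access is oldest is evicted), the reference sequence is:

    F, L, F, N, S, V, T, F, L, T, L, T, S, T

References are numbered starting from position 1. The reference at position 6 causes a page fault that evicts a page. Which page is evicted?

F

pos 1: F: fault, frames [F]
pos 2: L: fault, frames [F, L]
pos 3: F: hit
pos 4: N: fault, frames [L, F, N]
pos 5: S: fault, evict L, frames [F, N, S]
pos 6: V: fault, evict F, frames [N, S, V]
At position 6, page F is evicted.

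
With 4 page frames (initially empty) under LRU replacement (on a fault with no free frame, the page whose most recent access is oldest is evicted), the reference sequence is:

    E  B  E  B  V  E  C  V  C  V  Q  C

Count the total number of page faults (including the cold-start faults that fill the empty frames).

E → fault, frames [E]
B → fault, frames [E, B]
E → hit
B → hit
V → fault, frames [E, B, V]
E → hit
C → fault, frames [B, V, E, C]
V → hit
C → hit
V → hit
Q → fault, evict B, frames [E, C, V, Q]
C → hit
Page faults: 5.

5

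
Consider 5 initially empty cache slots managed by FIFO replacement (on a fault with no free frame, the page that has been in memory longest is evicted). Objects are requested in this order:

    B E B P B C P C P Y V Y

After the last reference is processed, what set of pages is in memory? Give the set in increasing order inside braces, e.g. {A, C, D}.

B: fault, frames {B}
E: fault, frames {B,E}
B: hit
P: fault, frames {B,E,P}
B: hit
C: fault, frames {B,E,P,C}
P: hit
C: hit
P: hit
Y: fault, frames {B,E,P,C,Y}
V: fault, evict B, frames {E,P,C,Y,V}
Y: hit

{C, E, P, V, Y}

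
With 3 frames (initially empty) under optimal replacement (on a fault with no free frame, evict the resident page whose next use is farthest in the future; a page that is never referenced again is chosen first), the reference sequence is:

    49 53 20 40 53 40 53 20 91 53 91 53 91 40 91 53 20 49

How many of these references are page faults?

49 → miss, frames {49}
53 → miss, frames {49,53}
20 → miss, frames {49,53,20}
40 → miss, evict 49, frames {53,20,40}
53 → hit
40 → hit
53 → hit
20 → hit
91 → miss, evict 20, frames {53,40,91}
53 → hit
91 → hit
53 → hit
91 → hit
40 → hit
91 → hit
53 → hit
20 → miss, evict 91, frames {53,40,20}
49 → miss, evict 20, frames {53,40,49}
Page faults: 7.

7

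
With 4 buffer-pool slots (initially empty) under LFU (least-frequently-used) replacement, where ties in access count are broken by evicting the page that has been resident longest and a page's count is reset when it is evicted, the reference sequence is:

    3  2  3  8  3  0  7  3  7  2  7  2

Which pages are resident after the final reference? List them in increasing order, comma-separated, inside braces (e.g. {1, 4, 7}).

3 -> fault, frames {3}
2 -> fault, frames {3,2}
3 -> hit
8 -> fault, frames {3,2,8}
3 -> hit
0 -> fault, frames {3,2,8,0}
7 -> fault, evict 2, frames {3,8,0,7}
3 -> hit
7 -> hit
2 -> fault, evict 8, frames {3,0,7,2}
7 -> hit
2 -> hit

{0, 2, 3, 7}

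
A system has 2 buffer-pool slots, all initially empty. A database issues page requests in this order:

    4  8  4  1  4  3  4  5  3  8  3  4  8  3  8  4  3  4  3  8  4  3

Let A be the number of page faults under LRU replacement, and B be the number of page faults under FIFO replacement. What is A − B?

Under LRU: F F . F . F . F F F . F F F . F F . . F F F → 15 faults.
Under FIFO: F F . F F F . F . F F F F F . F . . . F . F → 14 faults.
A − B = 15 − 14 = 1.

1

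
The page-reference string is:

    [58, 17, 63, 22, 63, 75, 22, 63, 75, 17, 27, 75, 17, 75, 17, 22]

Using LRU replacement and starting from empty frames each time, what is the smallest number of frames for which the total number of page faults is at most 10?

f=1: 16 faults
f=2: 13 faults
f=3: 8 faults
f=4: 7 faults
f=5: 6 faults
f=6: 6 faults
Smallest f with faults ≤ 10 is 3.

3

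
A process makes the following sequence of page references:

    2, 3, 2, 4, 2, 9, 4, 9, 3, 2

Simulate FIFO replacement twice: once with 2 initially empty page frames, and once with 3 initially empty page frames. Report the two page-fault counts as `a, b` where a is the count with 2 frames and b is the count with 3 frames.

8, 5

2 frames: F F . F F F F . F F → 8 faults.
3 frames: F F . F . F . . . F → 5 faults.
5 < 8: adding a frame reduced faults, as is typical.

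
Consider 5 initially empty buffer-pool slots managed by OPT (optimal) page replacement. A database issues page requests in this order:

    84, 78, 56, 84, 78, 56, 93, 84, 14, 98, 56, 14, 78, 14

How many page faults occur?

6

84: miss, frames {84}
78: miss, frames {84,78}
56: miss, frames {84,78,56}
84: hit
78: hit
56: hit
93: miss, frames {84,78,56,93}
84: hit
14: miss, frames {84,78,56,93,14}
98: miss, evict 93, frames {84,78,56,14,98}
56: hit
14: hit
78: hit
14: hit
Page faults: 6.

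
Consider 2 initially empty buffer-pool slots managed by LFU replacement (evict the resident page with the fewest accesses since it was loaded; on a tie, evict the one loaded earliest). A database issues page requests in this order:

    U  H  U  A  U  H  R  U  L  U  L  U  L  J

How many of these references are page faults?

7

U → fault, frames (U)
H → fault, frames (U H)
U → hit
A → fault, evict H, frames (U A)
U → hit
H → fault, evict A, frames (U H)
R → fault, evict H, frames (U R)
U → hit
L → fault, evict R, frames (U L)
U → hit
L → hit
U → hit
L → hit
J → fault, evict L, frames (U J)
Page faults: 7.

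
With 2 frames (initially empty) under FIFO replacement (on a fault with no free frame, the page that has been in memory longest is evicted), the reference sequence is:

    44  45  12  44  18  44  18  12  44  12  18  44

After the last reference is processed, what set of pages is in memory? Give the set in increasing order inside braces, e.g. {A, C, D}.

{18, 44}

44 -> fault, frames (44)
45 -> fault, frames (44 45)
12 -> fault, evict 44, frames (45 12)
44 -> fault, evict 45, frames (12 44)
18 -> fault, evict 12, frames (44 18)
44 -> hit
18 -> hit
12 -> fault, evict 44, frames (18 12)
44 -> fault, evict 18, frames (12 44)
12 -> hit
18 -> fault, evict 12, frames (44 18)
44 -> hit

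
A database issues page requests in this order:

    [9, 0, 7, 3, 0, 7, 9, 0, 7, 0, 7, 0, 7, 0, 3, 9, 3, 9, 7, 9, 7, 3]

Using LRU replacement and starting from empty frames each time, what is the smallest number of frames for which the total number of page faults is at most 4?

f=1: 22 faults
f=2: 13 faults
f=3: 8 faults
f=4: 4 faults
Smallest f with faults ≤ 4 is 4.

4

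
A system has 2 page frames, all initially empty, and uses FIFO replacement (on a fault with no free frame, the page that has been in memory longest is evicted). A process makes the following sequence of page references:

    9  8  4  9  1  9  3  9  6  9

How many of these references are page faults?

9 -> fault, frames [9]
8 -> fault, frames [9, 8]
4 -> fault, evict 9, frames [8, 4]
9 -> fault, evict 8, frames [4, 9]
1 -> fault, evict 4, frames [9, 1]
9 -> hit
3 -> fault, evict 9, frames [1, 3]
9 -> fault, evict 1, frames [3, 9]
6 -> fault, evict 3, frames [9, 6]
9 -> hit
Page faults: 8.

8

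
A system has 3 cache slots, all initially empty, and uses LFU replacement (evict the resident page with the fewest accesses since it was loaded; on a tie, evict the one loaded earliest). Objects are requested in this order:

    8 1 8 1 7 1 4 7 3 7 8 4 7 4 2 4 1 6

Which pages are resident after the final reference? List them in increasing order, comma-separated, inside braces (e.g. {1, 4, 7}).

{1, 6, 8}

8 → fault, frames (8)
1 → fault, frames (8 1)
8 → hit
1 → hit
7 → fault, frames (8 1 7)
1 → hit
4 → fault, evict 7, frames (8 1 4)
7 → fault, evict 4, frames (8 1 7)
3 → fault, evict 7, frames (8 1 3)
7 → fault, evict 3, frames (8 1 7)
8 → hit
4 → fault, evict 7, frames (8 1 4)
7 → fault, evict 4, frames (8 1 7)
4 → fault, evict 7, frames (8 1 4)
2 → fault, evict 4, frames (8 1 2)
4 → fault, evict 2, frames (8 1 4)
1 → hit
6 → fault, evict 4, frames (8 1 6)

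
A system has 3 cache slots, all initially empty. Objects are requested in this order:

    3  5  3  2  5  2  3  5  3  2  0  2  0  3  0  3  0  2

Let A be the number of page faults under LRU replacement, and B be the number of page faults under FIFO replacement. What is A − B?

Under LRU: F F . F . . . . . . F . . . . . . . → 4 faults.
Under FIFO: F F . F . . . . . . F . . F . . . . → 5 faults.
A − B = 4 − 5 = -1.

-1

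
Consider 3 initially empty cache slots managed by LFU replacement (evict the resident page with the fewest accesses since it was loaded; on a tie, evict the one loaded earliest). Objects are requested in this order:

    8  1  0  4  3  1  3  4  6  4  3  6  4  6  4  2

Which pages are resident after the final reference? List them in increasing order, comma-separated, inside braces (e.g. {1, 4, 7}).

{2, 4, 6}

8: miss, frames {8}
1: miss, frames {8,1}
0: miss, frames {8,1,0}
4: miss, evict 8, frames {1,0,4}
3: miss, evict 1, frames {0,4,3}
1: miss, evict 0, frames {4,3,1}
3: hit
4: hit
6: miss, evict 1, frames {4,3,6}
4: hit
3: hit
6: hit
4: hit
6: hit
4: hit
2: miss, evict 3, frames {4,6,2}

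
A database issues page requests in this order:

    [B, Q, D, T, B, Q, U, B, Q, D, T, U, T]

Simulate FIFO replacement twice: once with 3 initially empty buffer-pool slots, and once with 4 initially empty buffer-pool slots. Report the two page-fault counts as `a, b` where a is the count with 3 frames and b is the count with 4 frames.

9, 10

3 frames: F F F F F F F . . F F . . → 9 faults.
4 frames: F F F F . . F F F F F F . → 10 faults.
10 > 9: adding a frame increased faults — Belady's anomaly.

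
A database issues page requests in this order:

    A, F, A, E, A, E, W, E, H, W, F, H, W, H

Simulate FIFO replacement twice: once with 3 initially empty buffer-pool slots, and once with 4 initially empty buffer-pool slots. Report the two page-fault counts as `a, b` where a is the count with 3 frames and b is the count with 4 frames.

3 frames: F F . F . . F . F . F . . . → 6 faults.
4 frames: F F . F . . F . F . . . . . → 5 faults.
5 < 6: adding a frame reduced faults, as is typical.

6, 5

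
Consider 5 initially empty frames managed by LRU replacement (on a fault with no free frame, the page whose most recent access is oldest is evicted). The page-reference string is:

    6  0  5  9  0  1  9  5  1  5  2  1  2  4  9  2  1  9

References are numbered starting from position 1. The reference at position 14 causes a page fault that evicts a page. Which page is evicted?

0

pos 1: 6 → fault, frames {6}
pos 2: 0 → fault, frames {6,0}
pos 3: 5 → fault, frames {6,0,5}
pos 4: 9 → fault, frames {6,0,5,9}
pos 5: 0 → hit
pos 6: 1 → fault, frames {6,5,9,0,1}
pos 7: 9 → hit
pos 8: 5 → hit
pos 9: 1 → hit
pos 10: 5 → hit
pos 11: 2 → fault, evict 6, frames {0,9,1,5,2}
pos 12: 1 → hit
pos 13: 2 → hit
pos 14: 4 → fault, evict 0, frames {9,5,1,2,4}
At position 14, page 0 is evicted.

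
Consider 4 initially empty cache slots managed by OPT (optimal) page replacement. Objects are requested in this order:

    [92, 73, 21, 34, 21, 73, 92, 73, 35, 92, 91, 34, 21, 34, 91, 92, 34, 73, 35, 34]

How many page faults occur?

8

92: miss, frames (92)
73: miss, frames (92 73)
21: miss, frames (92 73 21)
34: miss, frames (92 73 21 34)
21: hit
73: hit
92: hit
73: hit
35: miss, evict 73, frames (92 21 34 35)
92: hit
91: miss, evict 35, frames (92 21 34 91)
34: hit
21: hit
34: hit
91: hit
92: hit
34: hit
73: miss, evict 91, frames (92 21 34 73)
35: miss, evict 73, frames (92 21 34 35)
34: hit
Page faults: 8.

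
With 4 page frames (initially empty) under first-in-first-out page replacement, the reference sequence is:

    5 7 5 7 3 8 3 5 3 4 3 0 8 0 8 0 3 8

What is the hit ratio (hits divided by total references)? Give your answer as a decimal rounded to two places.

5 -> miss, frames [5]
7 -> miss, frames [5, 7]
5 -> hit
7 -> hit
3 -> miss, frames [5, 7, 3]
8 -> miss, frames [5, 7, 3, 8]
3 -> hit
5 -> hit
3 -> hit
4 -> miss, evict 5, frames [7, 3, 8, 4]
3 -> hit
0 -> miss, evict 7, frames [3, 8, 4, 0]
8 -> hit
0 -> hit
8 -> hit
0 -> hit
3 -> hit
8 -> hit
Hits: 12 of 18 references → 12/18 = 0.6667.

0.67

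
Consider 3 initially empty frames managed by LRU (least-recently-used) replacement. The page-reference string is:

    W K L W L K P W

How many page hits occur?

W → miss, frames [W]
K → miss, frames [W, K]
L → miss, frames [W, K, L]
W → hit
L → hit
K → hit
P → miss, evict W, frames [L, K, P]
W → miss, evict L, frames [K, P, W]
Hits: 3.

3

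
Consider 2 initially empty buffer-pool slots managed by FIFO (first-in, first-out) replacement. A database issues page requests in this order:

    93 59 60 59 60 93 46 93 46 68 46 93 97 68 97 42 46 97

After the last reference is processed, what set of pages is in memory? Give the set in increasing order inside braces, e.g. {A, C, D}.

93 -> fault, frames {93}
59 -> fault, frames {93,59}
60 -> fault, evict 93, frames {59,60}
59 -> hit
60 -> hit
93 -> fault, evict 59, frames {60,93}
46 -> fault, evict 60, frames {93,46}
93 -> hit
46 -> hit
68 -> fault, evict 93, frames {46,68}
46 -> hit
93 -> fault, evict 46, frames {68,93}
97 -> fault, evict 68, frames {93,97}
68 -> fault, evict 93, frames {97,68}
97 -> hit
42 -> fault, evict 97, frames {68,42}
46 -> fault, evict 68, frames {42,46}
97 -> fault, evict 42, frames {46,97}

{46, 97}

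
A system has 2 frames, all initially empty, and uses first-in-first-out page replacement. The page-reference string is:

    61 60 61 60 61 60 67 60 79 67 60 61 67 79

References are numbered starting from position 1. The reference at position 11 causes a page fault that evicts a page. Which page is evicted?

pos 1: 61: miss, frames [61]
pos 2: 60: miss, frames [61, 60]
pos 3: 61: hit
pos 4: 60: hit
pos 5: 61: hit
pos 6: 60: hit
pos 7: 67: miss, evict 61, frames [60, 67]
pos 8: 60: hit
pos 9: 79: miss, evict 60, frames [67, 79]
pos 10: 67: hit
pos 11: 60: miss, evict 67, frames [79, 60]
At position 11, page 67 is evicted.

67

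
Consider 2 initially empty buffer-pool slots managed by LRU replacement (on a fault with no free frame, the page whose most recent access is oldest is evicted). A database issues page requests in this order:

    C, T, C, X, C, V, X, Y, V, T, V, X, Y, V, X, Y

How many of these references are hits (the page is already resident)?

3

C → miss, frames (C)
T → miss, frames (C T)
C → hit
X → miss, evict T, frames (C X)
C → hit
V → miss, evict X, frames (C V)
X → miss, evict C, frames (V X)
Y → miss, evict V, frames (X Y)
V → miss, evict X, frames (Y V)
T → miss, evict Y, frames (V T)
V → hit
X → miss, evict T, frames (V X)
Y → miss, evict V, frames (X Y)
V → miss, evict X, frames (Y V)
X → miss, evict Y, frames (V X)
Y → miss, evict V, frames (X Y)
Hits: 3.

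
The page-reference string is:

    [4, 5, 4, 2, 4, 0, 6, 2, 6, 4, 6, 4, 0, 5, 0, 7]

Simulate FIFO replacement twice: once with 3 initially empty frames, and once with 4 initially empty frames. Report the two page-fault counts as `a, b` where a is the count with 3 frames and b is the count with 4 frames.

3 frames: F F . F . F F . . F . . . F F F → 9 faults.
4 frames: F F . F . F F . . F . . . F . F → 8 faults.
8 < 9: adding a frame reduced faults, as is typical.

9, 8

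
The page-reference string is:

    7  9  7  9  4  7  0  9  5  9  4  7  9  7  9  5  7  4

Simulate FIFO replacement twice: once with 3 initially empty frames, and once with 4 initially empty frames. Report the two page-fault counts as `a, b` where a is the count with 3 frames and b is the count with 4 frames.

9, 8

3 frames: F F . . F . F . F F F F . . . F . . → 9 faults.
4 frames: F F . . F . F . F . . F F . . . . F → 8 faults.
8 < 9: adding a frame reduced faults, as is typical.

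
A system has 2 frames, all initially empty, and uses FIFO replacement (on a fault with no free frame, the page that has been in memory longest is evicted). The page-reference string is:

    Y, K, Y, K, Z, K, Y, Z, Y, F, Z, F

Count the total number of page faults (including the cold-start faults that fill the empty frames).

Y -> miss, frames {Y}
K -> miss, frames {Y,K}
Y -> hit
K -> hit
Z -> miss, evict Y, frames {K,Z}
K -> hit
Y -> miss, evict K, frames {Z,Y}
Z -> hit
Y -> hit
F -> miss, evict Z, frames {Y,F}
Z -> miss, evict Y, frames {F,Z}
F -> hit
Page faults: 6.

6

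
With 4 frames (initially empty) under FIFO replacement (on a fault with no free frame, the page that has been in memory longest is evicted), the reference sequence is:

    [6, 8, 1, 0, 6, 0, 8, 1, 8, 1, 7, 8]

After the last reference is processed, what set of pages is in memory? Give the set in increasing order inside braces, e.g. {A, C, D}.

6 -> fault, frames [6]
8 -> fault, frames [6, 8]
1 -> fault, frames [6, 8, 1]
0 -> fault, frames [6, 8, 1, 0]
6 -> hit
0 -> hit
8 -> hit
1 -> hit
8 -> hit
1 -> hit
7 -> fault, evict 6, frames [8, 1, 0, 7]
8 -> hit

{0, 1, 7, 8}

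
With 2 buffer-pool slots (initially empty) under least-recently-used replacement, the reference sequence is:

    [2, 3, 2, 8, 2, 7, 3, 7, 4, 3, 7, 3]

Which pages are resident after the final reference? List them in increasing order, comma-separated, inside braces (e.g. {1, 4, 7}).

{3, 7}

2 → miss, frames (2)
3 → miss, frames (2 3)
2 → hit
8 → miss, evict 3, frames (2 8)
2 → hit
7 → miss, evict 8, frames (2 7)
3 → miss, evict 2, frames (7 3)
7 → hit
4 → miss, evict 3, frames (7 4)
3 → miss, evict 7, frames (4 3)
7 → miss, evict 4, frames (3 7)
3 → hit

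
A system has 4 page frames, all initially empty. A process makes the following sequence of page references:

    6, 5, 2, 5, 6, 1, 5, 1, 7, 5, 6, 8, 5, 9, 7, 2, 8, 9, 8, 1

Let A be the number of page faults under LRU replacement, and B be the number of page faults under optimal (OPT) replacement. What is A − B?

Under LRU: F F F . . F . . F . . F . F F F F . . F → 11 faults.
Under OPT: F F F . . F . . F . . F . F . . . . . F → 8 faults.
A − B = 11 − 8 = 3.

3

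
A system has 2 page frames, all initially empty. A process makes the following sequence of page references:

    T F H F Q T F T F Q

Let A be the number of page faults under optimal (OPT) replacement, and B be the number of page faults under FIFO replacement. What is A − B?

Under OPT: F F F . F F . . . F → 6 faults.
Under FIFO: F F F . F F F . . F → 7 faults.
A − B = 6 − 7 = -1.

-1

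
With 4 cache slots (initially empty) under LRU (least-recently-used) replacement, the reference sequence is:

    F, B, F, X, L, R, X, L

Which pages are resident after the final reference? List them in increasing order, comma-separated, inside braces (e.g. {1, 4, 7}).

F: miss, frames {F}
B: miss, frames {F,B}
F: hit
X: miss, frames {B,F,X}
L: miss, frames {B,F,X,L}
R: miss, evict B, frames {F,X,L,R}
X: hit
L: hit

{F, L, R, X}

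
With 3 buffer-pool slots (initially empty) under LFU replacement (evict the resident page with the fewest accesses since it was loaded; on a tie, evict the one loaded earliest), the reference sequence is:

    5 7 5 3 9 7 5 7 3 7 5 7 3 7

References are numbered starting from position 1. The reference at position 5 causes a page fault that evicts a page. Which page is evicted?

7

pos 1: 5 -> miss, frames (5)
pos 2: 7 -> miss, frames (5 7)
pos 3: 5 -> hit
pos 4: 3 -> miss, frames (5 7 3)
pos 5: 9 -> miss, evict 7, frames (5 3 9)
At position 5, page 7 is evicted.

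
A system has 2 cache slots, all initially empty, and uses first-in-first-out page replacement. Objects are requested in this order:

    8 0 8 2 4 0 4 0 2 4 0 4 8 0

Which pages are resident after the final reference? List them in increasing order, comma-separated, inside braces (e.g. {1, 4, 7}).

8 → miss, frames {8}
0 → miss, frames {8,0}
8 → hit
2 → miss, evict 8, frames {0,2}
4 → miss, evict 0, frames {2,4}
0 → miss, evict 2, frames {4,0}
4 → hit
0 → hit
2 → miss, evict 4, frames {0,2}
4 → miss, evict 0, frames {2,4}
0 → miss, evict 2, frames {4,0}
4 → hit
8 → miss, evict 4, frames {0,8}
0 → hit

{0, 8}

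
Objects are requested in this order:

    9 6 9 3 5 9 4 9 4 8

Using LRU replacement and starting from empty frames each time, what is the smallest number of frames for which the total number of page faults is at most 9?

2

f=1: 10 faults
f=2: 7 faults
f=3: 6 faults
f=4: 6 faults
f=5: 6 faults
f=6: 6 faults
Smallest f with faults ≤ 9 is 2.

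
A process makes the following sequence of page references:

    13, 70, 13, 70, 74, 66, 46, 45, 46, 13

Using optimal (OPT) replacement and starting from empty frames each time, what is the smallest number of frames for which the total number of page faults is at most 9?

f=1: 10 faults
f=2: 7 faults
f=3: 6 faults
f=4: 6 faults
f=5: 6 faults
f=6: 6 faults
Smallest f with faults ≤ 9 is 2.

2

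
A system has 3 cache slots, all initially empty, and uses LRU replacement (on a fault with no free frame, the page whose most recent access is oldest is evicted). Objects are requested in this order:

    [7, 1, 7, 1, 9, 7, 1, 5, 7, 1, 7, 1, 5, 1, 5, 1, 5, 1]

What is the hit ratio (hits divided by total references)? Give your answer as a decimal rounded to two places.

0.78

7: miss, frames {7}
1: miss, frames {7,1}
7: hit
1: hit
9: miss, frames {7,1,9}
7: hit
1: hit
5: miss, evict 9, frames {7,1,5}
7: hit
1: hit
7: hit
1: hit
5: hit
1: hit
5: hit
1: hit
5: hit
1: hit
Hits: 14 of 18 references → 14/18 = 0.7778.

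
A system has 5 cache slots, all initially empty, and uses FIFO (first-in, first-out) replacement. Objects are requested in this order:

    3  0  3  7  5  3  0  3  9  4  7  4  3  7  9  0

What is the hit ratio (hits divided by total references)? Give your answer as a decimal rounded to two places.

3 -> miss, frames (3)
0 -> miss, frames (3 0)
3 -> hit
7 -> miss, frames (3 0 7)
5 -> miss, frames (3 0 7 5)
3 -> hit
0 -> hit
3 -> hit
9 -> miss, frames (3 0 7 5 9)
4 -> miss, evict 3, frames (0 7 5 9 4)
7 -> hit
4 -> hit
3 -> miss, evict 0, frames (7 5 9 4 3)
7 -> hit
9 -> hit
0 -> miss, evict 7, frames (5 9 4 3 0)
Hits: 8 of 16 references → 8/16 = 0.5000.

0.50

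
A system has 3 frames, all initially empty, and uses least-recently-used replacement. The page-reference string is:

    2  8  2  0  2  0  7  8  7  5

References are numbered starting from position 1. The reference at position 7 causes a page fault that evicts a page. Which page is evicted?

pos 1: 2: fault, frames {2}
pos 2: 8: fault, frames {2,8}
pos 3: 2: hit
pos 4: 0: fault, frames {8,2,0}
pos 5: 2: hit
pos 6: 0: hit
pos 7: 7: fault, evict 8, frames {2,0,7}
At position 7, page 8 is evicted.

8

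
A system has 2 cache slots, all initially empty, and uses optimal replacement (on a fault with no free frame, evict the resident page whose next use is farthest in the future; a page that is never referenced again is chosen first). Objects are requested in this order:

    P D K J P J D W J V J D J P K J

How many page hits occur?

P: miss, frames [P]
D: miss, frames [P, D]
K: miss, evict D, frames [P, K]
J: miss, evict K, frames [P, J]
P: hit
J: hit
D: miss, evict P, frames [J, D]
W: miss, evict D, frames [J, W]
J: hit
V: miss, evict W, frames [J, V]
J: hit
D: miss, evict V, frames [J, D]
J: hit
P: miss, evict D, frames [J, P]
K: miss, evict P, frames [J, K]
J: hit
Hits: 6.

6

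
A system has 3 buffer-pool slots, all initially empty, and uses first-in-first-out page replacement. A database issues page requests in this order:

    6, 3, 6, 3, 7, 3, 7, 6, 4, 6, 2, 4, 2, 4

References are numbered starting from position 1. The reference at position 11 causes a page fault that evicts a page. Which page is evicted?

7

pos 1: 6: miss, frames [6]
pos 2: 3: miss, frames [6, 3]
pos 3: 6: hit
pos 4: 3: hit
pos 5: 7: miss, frames [6, 3, 7]
pos 6: 3: hit
pos 7: 7: hit
pos 8: 6: hit
pos 9: 4: miss, evict 6, frames [3, 7, 4]
pos 10: 6: miss, evict 3, frames [7, 4, 6]
pos 11: 2: miss, evict 7, frames [4, 6, 2]
At position 11, page 7 is evicted.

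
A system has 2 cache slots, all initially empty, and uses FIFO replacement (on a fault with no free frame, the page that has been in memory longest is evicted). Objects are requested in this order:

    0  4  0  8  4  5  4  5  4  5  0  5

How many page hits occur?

0 -> miss, frames [0]
4 -> miss, frames [0, 4]
0 -> hit
8 -> miss, evict 0, frames [4, 8]
4 -> hit
5 -> miss, evict 4, frames [8, 5]
4 -> miss, evict 8, frames [5, 4]
5 -> hit
4 -> hit
5 -> hit
0 -> miss, evict 5, frames [4, 0]
5 -> miss, evict 4, frames [0, 5]
Hits: 5.

5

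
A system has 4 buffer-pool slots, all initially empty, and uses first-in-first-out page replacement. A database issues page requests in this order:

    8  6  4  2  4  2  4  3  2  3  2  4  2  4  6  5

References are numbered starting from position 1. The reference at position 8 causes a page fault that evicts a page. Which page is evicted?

8

pos 1: 8 → fault, frames [8]
pos 2: 6 → fault, frames [8, 6]
pos 3: 4 → fault, frames [8, 6, 4]
pos 4: 2 → fault, frames [8, 6, 4, 2]
pos 5: 4 → hit
pos 6: 2 → hit
pos 7: 4 → hit
pos 8: 3 → fault, evict 8, frames [6, 4, 2, 3]
At position 8, page 8 is evicted.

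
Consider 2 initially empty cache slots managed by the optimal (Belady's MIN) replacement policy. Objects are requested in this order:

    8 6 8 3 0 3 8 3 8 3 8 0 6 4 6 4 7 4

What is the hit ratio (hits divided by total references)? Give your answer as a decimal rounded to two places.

0.50

8: fault, frames [8]
6: fault, frames [8, 6]
8: hit
3: fault, evict 6, frames [8, 3]
0: fault, evict 8, frames [3, 0]
3: hit
8: fault, evict 0, frames [3, 8]
3: hit
8: hit
3: hit
8: hit
0: fault, evict 8, frames [3, 0]
6: fault, evict 0, frames [3, 6]
4: fault, evict 3, frames [6, 4]
6: hit
4: hit
7: fault, evict 6, frames [4, 7]
4: hit
Hits: 9 of 18 references → 9/18 = 0.5000.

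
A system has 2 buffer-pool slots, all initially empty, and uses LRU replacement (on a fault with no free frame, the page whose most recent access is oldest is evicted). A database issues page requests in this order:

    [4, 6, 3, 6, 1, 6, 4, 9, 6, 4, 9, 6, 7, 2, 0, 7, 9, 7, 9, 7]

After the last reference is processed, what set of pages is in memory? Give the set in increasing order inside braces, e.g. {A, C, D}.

4: fault, frames {4}
6: fault, frames {4,6}
3: fault, evict 4, frames {6,3}
6: hit
1: fault, evict 3, frames {6,1}
6: hit
4: fault, evict 1, frames {6,4}
9: fault, evict 6, frames {4,9}
6: fault, evict 4, frames {9,6}
4: fault, evict 9, frames {6,4}
9: fault, evict 6, frames {4,9}
6: fault, evict 4, frames {9,6}
7: fault, evict 9, frames {6,7}
2: fault, evict 6, frames {7,2}
0: fault, evict 7, frames {2,0}
7: fault, evict 2, frames {0,7}
9: fault, evict 0, frames {7,9}
7: hit
9: hit
7: hit

{7, 9}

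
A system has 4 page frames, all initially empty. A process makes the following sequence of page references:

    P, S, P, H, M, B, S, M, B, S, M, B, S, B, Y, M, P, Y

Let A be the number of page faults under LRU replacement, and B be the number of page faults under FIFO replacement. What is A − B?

Under LRU: F F . F F F F . . . . . . . F . F . → 8 faults.
Under FIFO: F F . F F F . . . . . . . . F . F . → 7 faults.
A − B = 8 − 7 = 1.

1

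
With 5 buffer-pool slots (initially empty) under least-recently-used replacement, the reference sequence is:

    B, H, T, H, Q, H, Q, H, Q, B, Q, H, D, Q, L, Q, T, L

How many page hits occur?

11

B -> fault, frames [B]
H -> fault, frames [B, H]
T -> fault, frames [B, H, T]
H -> hit
Q -> fault, frames [B, T, H, Q]
H -> hit
Q -> hit
H -> hit
Q -> hit
B -> hit
Q -> hit
H -> hit
D -> fault, frames [T, B, Q, H, D]
Q -> hit
L -> fault, evict T, frames [B, H, D, Q, L]
Q -> hit
T -> fault, evict B, frames [H, D, L, Q, T]
L -> hit
Hits: 11.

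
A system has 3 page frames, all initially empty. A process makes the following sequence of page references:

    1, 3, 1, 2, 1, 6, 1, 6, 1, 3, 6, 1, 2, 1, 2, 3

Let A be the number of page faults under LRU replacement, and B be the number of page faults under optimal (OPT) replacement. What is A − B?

Under LRU: F F . F . F . . . F . . F . . F → 7 faults.
Under OPT: F F . F . F . . . . . . F . . . → 5 faults.
A − B = 7 − 5 = 2.

2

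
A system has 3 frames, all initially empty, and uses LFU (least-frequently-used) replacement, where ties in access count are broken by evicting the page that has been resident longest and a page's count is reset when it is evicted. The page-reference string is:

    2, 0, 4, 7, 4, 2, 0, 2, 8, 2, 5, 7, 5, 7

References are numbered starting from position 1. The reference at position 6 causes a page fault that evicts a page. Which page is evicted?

pos 1: 2 → miss, frames (2)
pos 2: 0 → miss, frames (2 0)
pos 3: 4 → miss, frames (2 0 4)
pos 4: 7 → miss, evict 2, frames (0 4 7)
pos 5: 4 → hit
pos 6: 2 → miss, evict 0, frames (4 7 2)
At position 6, page 0 is evicted.

0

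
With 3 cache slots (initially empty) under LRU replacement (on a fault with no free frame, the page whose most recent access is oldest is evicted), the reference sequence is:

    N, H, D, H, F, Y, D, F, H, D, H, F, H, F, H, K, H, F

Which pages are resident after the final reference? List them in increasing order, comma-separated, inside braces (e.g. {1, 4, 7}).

N: miss, frames (N)
H: miss, frames (N H)
D: miss, frames (N H D)
H: hit
F: miss, evict N, frames (D H F)
Y: miss, evict D, frames (H F Y)
D: miss, evict H, frames (F Y D)
F: hit
H: miss, evict Y, frames (D F H)
D: hit
H: hit
F: hit
H: hit
F: hit
H: hit
K: miss, evict D, frames (F H K)
H: hit
F: hit

{F, H, K}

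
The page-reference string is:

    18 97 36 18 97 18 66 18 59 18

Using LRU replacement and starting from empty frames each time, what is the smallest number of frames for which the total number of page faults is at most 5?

3

f=1: 10 faults
f=2: 7 faults
f=3: 5 faults
f=4: 5 faults
f=5: 5 faults
Smallest f with faults ≤ 5 is 3.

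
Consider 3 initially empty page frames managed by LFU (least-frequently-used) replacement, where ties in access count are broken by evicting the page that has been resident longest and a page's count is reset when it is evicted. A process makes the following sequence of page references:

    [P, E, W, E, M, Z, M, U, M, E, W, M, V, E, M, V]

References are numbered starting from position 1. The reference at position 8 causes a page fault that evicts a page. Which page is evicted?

pos 1: P → fault, frames {P}
pos 2: E → fault, frames {P,E}
pos 3: W → fault, frames {P,E,W}
pos 4: E → hit
pos 5: M → fault, evict P, frames {E,W,M}
pos 6: Z → fault, evict W, frames {E,M,Z}
pos 7: M → hit
pos 8: U → fault, evict Z, frames {E,M,U}
At position 8, page Z is evicted.

Z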